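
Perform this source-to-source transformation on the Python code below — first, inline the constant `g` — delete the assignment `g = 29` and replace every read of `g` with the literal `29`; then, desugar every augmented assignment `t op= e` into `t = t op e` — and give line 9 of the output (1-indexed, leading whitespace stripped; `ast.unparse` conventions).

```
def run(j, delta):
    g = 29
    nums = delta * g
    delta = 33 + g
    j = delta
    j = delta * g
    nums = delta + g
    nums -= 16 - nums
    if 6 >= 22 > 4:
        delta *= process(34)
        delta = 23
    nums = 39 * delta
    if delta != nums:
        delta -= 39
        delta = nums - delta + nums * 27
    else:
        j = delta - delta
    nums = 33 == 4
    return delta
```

delta = delta * process(34)

Transformed code:
def run(j, delta):
    nums = delta * 29
    delta = 33 + 29
    j = delta
    j = delta * 29
    nums = delta + 29
    nums = nums - (16 - nums)
    if 6 >= 22 > 4:
        delta = delta * process(34)
        delta = 23
    nums = 39 * delta
    if delta != nums:
        delta = delta - 39
        delta = nums - delta + nums * 27
    else:
        j = delta - delta
    nums = 33 == 4
    return delta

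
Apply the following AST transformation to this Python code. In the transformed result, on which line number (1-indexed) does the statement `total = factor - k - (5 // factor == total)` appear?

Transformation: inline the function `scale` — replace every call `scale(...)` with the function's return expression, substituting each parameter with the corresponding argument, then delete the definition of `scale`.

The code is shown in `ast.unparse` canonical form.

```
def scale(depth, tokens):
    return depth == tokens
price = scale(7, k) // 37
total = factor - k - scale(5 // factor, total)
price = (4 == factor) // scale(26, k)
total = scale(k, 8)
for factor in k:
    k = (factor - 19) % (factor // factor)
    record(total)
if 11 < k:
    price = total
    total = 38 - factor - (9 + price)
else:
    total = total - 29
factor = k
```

2

Transformed code:
price = (7 == k) // 37
total = factor - k - (5 // factor == total)
price = (4 == factor) // (26 == k)
total = k == 8
for factor in k:
    k = (factor - 19) % (factor // factor)
    record(total)
if 11 < k:
    price = total
    total = 38 - factor - (9 + price)
else:
    total = total - 29
factor = k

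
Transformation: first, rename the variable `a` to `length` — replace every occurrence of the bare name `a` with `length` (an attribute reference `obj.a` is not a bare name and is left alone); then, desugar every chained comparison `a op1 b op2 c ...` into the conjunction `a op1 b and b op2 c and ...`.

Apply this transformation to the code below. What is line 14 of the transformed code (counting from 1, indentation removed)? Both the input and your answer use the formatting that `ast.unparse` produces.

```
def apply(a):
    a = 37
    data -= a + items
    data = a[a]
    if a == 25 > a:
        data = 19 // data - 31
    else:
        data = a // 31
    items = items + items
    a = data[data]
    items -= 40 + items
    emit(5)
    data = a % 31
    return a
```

Transformed code:
def apply(length):
    length = 37
    data -= length + items
    data = length[length]
    if length == 25 and 25 > length:
        data = 19 // data - 31
    else:
        data = length // 31
    items = items + items
    length = data[data]
    items -= 40 + items
    emit(5)
    data = length % 31
    return length

return length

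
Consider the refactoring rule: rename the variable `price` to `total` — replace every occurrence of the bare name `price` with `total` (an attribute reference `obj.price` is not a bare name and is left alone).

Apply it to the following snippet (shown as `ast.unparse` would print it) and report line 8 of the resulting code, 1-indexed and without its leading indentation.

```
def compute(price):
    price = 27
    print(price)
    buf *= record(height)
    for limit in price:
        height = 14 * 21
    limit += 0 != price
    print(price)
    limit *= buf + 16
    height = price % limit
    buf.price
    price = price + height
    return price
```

Transformed code:
def compute(total):
    total = 27
    print(total)
    buf *= record(height)
    for limit in total:
        height = 14 * 21
    limit += 0 != total
    print(total)
    limit *= buf + 16
    height = total % limit
    buf.price
    total = total + height
    return total

print(total)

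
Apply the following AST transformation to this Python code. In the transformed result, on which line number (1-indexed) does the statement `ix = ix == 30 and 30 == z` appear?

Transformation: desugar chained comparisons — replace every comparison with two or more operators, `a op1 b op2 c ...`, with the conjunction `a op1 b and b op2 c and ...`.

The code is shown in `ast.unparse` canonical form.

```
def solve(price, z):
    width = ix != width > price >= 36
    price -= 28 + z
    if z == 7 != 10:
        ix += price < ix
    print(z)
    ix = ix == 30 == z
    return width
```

Transformed code:
def solve(price, z):
    width = ix != width and width > price and (price >= 36)
    price -= 28 + z
    if z == 7 and 7 != 10:
        ix += price < ix
    print(z)
    ix = ix == 30 and 30 == z
    return width

7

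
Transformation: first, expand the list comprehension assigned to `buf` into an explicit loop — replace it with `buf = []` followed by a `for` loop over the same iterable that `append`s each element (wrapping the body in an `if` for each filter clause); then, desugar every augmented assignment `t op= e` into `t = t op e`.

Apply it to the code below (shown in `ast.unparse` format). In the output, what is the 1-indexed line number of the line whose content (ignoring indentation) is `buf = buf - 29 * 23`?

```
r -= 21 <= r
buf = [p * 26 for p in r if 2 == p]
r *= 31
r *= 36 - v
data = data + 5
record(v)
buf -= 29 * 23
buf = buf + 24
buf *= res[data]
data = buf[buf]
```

Transformed code:
r = r - (21 <= r)
buf = []
for p in r:
    if 2 == p:
        buf.append(p * 26)
r = r * 31
r = r * (36 - v)
data = data + 5
record(v)
buf = buf - 29 * 23
buf = buf + 24
buf = buf * res[data]
data = buf[buf]

10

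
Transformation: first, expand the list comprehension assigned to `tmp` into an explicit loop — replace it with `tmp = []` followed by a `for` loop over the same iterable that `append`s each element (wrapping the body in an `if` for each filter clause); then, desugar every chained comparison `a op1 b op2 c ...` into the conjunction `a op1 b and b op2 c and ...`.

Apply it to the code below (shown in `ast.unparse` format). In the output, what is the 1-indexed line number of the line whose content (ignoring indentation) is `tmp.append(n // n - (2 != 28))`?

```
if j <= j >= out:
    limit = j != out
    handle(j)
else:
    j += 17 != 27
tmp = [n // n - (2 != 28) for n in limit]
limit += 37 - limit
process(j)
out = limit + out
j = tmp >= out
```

Transformed code:
if j <= j and j >= out:
    limit = j != out
    handle(j)
else:
    j += 17 != 27
tmp = []
for n in limit:
    tmp.append(n // n - (2 != 28))
limit += 37 - limit
process(j)
out = limit + out
j = tmp >= out

8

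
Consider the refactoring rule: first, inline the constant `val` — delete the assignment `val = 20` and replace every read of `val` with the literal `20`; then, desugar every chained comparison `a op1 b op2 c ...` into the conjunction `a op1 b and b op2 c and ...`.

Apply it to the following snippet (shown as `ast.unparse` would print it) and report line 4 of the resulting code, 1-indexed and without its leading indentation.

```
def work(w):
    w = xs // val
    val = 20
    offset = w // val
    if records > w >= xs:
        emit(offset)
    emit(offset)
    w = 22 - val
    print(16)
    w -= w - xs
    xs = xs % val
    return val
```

if records > w and w >= xs:

Transformed code:
def work(w):
    w = xs // 20
    offset = w // 20
    if records > w and w >= xs:
        emit(offset)
    emit(offset)
    w = 22 - 20
    print(16)
    w -= w - xs
    xs = xs % 20
    return 20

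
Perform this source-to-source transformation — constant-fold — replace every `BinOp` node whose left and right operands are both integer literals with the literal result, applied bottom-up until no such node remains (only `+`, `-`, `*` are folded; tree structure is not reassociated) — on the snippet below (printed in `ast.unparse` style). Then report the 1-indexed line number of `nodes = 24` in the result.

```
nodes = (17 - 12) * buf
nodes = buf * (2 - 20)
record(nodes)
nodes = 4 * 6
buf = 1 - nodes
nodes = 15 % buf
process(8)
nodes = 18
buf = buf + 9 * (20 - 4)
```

4

Transformed code:
nodes = 5 * buf
nodes = buf * -18
record(nodes)
nodes = 24
buf = 1 - nodes
nodes = 15 % buf
process(8)
nodes = 18
buf = buf + 144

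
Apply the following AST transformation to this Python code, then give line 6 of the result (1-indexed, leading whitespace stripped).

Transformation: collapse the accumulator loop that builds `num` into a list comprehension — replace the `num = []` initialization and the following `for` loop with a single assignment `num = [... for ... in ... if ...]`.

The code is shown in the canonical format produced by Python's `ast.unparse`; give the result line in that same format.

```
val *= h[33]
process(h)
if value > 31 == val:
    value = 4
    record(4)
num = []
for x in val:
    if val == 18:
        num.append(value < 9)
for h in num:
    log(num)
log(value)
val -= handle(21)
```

Transformed code:
val *= h[33]
process(h)
if value > 31 == val:
    value = 4
    record(4)
num = [value < 9 for x in val if val == 18]
for h in num:
    log(num)
log(value)
val -= handle(21)

num = [value < 9 for x in val if val == 18]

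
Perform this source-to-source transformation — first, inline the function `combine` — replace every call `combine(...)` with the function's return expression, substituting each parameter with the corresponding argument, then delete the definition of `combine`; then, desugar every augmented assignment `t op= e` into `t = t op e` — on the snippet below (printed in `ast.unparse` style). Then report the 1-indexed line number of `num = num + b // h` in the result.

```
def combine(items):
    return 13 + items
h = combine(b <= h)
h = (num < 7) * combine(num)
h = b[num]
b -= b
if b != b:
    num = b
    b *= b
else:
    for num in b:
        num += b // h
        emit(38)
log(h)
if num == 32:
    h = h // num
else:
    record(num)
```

10

Transformed code:
h = 13 + (b <= h)
h = (num < 7) * (13 + num)
h = b[num]
b = b - b
if b != b:
    num = b
    b = b * b
else:
    for num in b:
        num = num + b // h
        emit(38)
log(h)
if num == 32:
    h = h // num
else:
    record(num)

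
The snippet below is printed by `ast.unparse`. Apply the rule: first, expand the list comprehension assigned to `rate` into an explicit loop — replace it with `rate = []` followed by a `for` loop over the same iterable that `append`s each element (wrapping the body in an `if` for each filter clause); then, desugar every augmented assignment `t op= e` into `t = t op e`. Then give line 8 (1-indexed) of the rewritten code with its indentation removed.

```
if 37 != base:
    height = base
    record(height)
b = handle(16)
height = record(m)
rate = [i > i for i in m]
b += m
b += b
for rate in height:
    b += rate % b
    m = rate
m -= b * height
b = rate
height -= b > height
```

Transformed code:
if 37 != base:
    height = base
    record(height)
b = handle(16)
height = record(m)
rate = []
for i in m:
    rate.append(i > i)
b = b + m
b = b + b
for rate in height:
    b = b + rate % b
    m = rate
m = m - b * height
b = rate
height = height - (b > height)

rate.append(i > i)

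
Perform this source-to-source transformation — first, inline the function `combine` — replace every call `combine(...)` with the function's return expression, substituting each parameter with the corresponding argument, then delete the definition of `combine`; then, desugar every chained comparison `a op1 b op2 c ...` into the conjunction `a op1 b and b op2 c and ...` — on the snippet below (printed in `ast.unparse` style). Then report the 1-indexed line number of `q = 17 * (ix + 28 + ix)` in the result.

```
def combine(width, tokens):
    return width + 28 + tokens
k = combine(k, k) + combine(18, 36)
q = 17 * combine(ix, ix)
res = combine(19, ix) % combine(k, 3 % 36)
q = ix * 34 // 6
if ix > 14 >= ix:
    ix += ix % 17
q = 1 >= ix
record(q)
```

Transformed code:
k = k + 28 + k + (18 + 28 + 36)
q = 17 * (ix + 28 + ix)
res = (19 + 28 + ix) % (k + 28 + 3 % 36)
q = ix * 34 // 6
if ix > 14 and 14 >= ix:
    ix += ix % 17
q = 1 >= ix
record(q)

2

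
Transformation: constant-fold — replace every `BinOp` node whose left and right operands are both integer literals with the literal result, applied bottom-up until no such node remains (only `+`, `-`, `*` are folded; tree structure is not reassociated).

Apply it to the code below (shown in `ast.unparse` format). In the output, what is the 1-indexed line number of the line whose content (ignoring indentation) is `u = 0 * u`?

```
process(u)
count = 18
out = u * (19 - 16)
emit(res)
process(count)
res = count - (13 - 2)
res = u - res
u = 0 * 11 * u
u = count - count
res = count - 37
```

8

Transformed code:
process(u)
count = 18
out = u * 3
emit(res)
process(count)
res = count - 11
res = u - res
u = 0 * u
u = count - count
res = count - 37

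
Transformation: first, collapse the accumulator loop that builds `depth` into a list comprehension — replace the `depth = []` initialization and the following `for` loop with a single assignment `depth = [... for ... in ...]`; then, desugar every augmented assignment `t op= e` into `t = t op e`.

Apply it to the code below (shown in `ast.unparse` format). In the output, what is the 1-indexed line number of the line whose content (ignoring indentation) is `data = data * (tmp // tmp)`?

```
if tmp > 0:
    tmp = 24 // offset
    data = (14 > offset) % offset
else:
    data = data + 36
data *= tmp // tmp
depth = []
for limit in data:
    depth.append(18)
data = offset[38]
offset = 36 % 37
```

6

Transformed code:
if tmp > 0:
    tmp = 24 // offset
    data = (14 > offset) % offset
else:
    data = data + 36
data = data * (tmp // tmp)
depth = [18 for limit in data]
data = offset[38]
offset = 36 % 37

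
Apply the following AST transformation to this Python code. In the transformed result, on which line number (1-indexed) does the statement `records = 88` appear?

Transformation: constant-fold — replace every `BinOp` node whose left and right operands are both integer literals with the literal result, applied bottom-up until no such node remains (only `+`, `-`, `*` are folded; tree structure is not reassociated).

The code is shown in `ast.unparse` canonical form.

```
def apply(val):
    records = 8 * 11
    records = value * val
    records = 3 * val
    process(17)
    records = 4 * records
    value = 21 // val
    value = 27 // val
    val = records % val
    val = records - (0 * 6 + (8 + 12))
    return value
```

2

Transformed code:
def apply(val):
    records = 88
    records = value * val
    records = 3 * val
    process(17)
    records = 4 * records
    value = 21 // val
    value = 27 // val
    val = records % val
    val = records - 20
    return value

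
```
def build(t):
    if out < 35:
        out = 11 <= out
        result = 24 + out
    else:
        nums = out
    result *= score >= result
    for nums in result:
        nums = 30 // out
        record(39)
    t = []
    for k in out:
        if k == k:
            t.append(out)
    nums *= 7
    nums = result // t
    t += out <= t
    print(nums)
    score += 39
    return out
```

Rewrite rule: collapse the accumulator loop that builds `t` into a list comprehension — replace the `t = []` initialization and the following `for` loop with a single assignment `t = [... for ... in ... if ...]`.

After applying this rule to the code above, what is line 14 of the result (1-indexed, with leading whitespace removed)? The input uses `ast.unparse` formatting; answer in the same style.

t += out <= t

Transformed code:
def build(t):
    if out < 35:
        out = 11 <= out
        result = 24 + out
    else:
        nums = out
    result *= score >= result
    for nums in result:
        nums = 30 // out
        record(39)
    t = [out for k in out if k == k]
    nums *= 7
    nums = result // t
    t += out <= t
    print(nums)
    score += 39
    return out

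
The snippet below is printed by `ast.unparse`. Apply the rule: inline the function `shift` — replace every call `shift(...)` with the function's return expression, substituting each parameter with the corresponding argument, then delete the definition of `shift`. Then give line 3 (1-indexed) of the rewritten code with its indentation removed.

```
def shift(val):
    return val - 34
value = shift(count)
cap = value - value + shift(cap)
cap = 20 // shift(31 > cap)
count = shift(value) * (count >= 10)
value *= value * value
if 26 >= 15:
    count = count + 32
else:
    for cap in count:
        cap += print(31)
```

Transformed code:
value = count - 34
cap = value - value + (cap - 34)
cap = 20 // ((31 > cap) - 34)
count = (value - 34) * (count >= 10)
value *= value * value
if 26 >= 15:
    count = count + 32
else:
    for cap in count:
        cap += print(31)

cap = 20 // ((31 > cap) - 34)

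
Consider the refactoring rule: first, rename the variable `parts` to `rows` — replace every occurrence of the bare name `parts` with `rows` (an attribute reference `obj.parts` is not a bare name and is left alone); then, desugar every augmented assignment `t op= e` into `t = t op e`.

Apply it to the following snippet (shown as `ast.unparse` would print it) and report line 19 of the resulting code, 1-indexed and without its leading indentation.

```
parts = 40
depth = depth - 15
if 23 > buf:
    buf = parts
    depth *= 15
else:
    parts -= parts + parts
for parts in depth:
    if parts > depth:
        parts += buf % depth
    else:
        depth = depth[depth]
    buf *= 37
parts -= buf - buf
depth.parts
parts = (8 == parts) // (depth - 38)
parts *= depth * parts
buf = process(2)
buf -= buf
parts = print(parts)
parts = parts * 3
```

Transformed code:
rows = 40
depth = depth - 15
if 23 > buf:
    buf = rows
    depth = depth * 15
else:
    rows = rows - (rows + rows)
for rows in depth:
    if rows > depth:
        rows = rows + buf % depth
    else:
        depth = depth[depth]
    buf = buf * 37
rows = rows - (buf - buf)
depth.parts
rows = (8 == rows) // (depth - 38)
rows = rows * (depth * rows)
buf = process(2)
buf = buf - buf
rows = print(rows)
rows = rows * 3

buf = buf - buf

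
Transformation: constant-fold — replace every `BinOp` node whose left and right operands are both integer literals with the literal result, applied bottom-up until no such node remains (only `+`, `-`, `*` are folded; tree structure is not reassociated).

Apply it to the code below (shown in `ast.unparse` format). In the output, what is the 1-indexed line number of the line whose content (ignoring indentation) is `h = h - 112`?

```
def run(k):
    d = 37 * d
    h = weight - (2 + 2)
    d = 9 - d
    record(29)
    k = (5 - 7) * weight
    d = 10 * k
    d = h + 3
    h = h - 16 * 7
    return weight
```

Transformed code:
def run(k):
    d = 37 * d
    h = weight - 4
    d = 9 - d
    record(29)
    k = -2 * weight
    d = 10 * k
    d = h + 3
    h = h - 112
    return weight

9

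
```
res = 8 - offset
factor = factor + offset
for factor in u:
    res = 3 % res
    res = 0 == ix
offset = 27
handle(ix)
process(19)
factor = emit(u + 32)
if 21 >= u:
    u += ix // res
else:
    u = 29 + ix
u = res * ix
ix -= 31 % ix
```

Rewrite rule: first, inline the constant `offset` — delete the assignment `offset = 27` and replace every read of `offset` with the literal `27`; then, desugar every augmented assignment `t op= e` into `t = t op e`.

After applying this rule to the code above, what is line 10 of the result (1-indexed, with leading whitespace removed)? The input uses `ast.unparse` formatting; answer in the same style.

u = u + ix // res

Transformed code:
res = 8 - 27
factor = factor + 27
for factor in u:
    res = 3 % res
    res = 0 == ix
handle(ix)
process(19)
factor = emit(u + 32)
if 21 >= u:
    u = u + ix // res
else:
    u = 29 + ix
u = res * ix
ix = ix - 31 % ix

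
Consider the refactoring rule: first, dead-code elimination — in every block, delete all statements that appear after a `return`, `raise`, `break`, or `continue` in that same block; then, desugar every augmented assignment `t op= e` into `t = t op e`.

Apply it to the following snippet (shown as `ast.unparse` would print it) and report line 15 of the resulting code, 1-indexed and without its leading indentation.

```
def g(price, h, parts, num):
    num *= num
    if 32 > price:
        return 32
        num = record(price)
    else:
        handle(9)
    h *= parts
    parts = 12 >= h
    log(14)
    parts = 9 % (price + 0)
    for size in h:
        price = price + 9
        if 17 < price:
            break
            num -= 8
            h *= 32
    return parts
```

Transformed code:
def g(price, h, parts, num):
    num = num * num
    if 32 > price:
        return 32
    else:
        handle(9)
    h = h * parts
    parts = 12 >= h
    log(14)
    parts = 9 % (price + 0)
    for size in h:
        price = price + 9
        if 17 < price:
            break
    return parts

return parts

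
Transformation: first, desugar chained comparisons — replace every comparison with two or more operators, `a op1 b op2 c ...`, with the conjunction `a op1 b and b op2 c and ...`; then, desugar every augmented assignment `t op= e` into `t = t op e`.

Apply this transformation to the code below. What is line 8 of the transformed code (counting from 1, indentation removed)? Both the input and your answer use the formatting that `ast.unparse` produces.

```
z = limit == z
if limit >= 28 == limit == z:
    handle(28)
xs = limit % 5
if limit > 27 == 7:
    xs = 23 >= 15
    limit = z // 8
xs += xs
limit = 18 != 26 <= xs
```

Transformed code:
z = limit == z
if limit >= 28 and 28 == limit and (limit == z):
    handle(28)
xs = limit % 5
if limit > 27 and 27 == 7:
    xs = 23 >= 15
    limit = z // 8
xs = xs + xs
limit = 18 != 26 and 26 <= xs

xs = xs + xs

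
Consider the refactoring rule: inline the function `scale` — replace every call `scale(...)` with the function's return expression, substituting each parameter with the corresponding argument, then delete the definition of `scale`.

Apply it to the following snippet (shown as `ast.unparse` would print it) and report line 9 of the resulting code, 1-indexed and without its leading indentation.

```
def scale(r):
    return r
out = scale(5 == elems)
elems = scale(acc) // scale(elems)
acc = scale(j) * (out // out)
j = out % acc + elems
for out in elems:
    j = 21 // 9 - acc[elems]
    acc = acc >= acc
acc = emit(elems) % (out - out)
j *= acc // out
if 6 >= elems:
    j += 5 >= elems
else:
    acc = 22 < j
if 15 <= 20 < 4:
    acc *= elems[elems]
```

Transformed code:
out = 5 == elems
elems = acc // elems
acc = j * (out // out)
j = out % acc + elems
for out in elems:
    j = 21 // 9 - acc[elems]
    acc = acc >= acc
acc = emit(elems) % (out - out)
j *= acc // out
if 6 >= elems:
    j += 5 >= elems
else:
    acc = 22 < j
if 15 <= 20 < 4:
    acc *= elems[elems]

j *= acc // out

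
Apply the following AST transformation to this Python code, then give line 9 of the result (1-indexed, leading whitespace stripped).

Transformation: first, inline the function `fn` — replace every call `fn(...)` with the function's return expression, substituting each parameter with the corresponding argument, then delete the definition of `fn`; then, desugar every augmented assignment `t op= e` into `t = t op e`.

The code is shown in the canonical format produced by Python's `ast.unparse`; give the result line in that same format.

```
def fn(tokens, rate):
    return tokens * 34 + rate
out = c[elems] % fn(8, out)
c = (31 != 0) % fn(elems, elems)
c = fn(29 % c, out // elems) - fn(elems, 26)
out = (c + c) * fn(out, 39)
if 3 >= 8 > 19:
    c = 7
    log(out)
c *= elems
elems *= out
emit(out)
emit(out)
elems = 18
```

Transformed code:
out = c[elems] % (8 * 34 + out)
c = (31 != 0) % (elems * 34 + elems)
c = 29 % c * 34 + out // elems - (elems * 34 + 26)
out = (c + c) * (out * 34 + 39)
if 3 >= 8 > 19:
    c = 7
    log(out)
c = c * elems
elems = elems * out
emit(out)
emit(out)
elems = 18

elems = elems * out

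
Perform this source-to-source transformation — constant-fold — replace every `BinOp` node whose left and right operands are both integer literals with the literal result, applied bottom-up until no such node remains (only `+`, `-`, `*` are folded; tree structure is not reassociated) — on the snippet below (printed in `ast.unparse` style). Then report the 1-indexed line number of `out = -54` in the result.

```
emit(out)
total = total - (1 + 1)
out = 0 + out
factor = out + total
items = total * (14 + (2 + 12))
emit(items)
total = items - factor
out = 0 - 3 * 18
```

8

Transformed code:
emit(out)
total = total - 2
out = 0 + out
factor = out + total
items = total * 28
emit(items)
total = items - factor
out = -54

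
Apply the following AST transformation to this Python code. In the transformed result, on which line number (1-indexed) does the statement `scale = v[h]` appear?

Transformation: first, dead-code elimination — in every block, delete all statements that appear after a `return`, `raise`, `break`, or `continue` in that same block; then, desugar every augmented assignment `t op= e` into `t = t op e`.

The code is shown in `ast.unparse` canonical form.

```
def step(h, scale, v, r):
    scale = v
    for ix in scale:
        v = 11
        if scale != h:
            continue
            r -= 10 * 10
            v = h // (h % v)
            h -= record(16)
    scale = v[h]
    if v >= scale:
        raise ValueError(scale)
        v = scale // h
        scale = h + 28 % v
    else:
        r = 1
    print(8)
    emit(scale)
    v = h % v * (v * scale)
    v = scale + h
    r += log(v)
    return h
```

Transformed code:
def step(h, scale, v, r):
    scale = v
    for ix in scale:
        v = 11
        if scale != h:
            continue
    scale = v[h]
    if v >= scale:
        raise ValueError(scale)
    else:
        r = 1
    print(8)
    emit(scale)
    v = h % v * (v * scale)
    v = scale + h
    r = r + log(v)
    return h

7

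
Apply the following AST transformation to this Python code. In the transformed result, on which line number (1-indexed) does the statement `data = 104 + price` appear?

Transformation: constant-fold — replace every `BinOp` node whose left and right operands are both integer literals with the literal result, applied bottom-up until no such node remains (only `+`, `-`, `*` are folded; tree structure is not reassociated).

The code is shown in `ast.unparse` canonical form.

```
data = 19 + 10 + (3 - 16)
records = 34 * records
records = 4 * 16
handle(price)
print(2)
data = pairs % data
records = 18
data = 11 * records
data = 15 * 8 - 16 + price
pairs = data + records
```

9

Transformed code:
data = 16
records = 34 * records
records = 64
handle(price)
print(2)
data = pairs % data
records = 18
data = 11 * records
data = 104 + price
pairs = data + records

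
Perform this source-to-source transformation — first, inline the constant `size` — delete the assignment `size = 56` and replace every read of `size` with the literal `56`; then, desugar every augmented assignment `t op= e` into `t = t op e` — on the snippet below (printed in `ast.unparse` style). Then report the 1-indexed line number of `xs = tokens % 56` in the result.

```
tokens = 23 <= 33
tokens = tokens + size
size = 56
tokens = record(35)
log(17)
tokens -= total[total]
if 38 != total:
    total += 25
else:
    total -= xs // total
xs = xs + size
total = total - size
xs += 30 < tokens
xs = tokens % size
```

Transformed code:
tokens = 23 <= 33
tokens = tokens + 56
tokens = record(35)
log(17)
tokens = tokens - total[total]
if 38 != total:
    total = total + 25
else:
    total = total - xs // total
xs = xs + 56
total = total - 56
xs = xs + (30 < tokens)
xs = tokens % 56

13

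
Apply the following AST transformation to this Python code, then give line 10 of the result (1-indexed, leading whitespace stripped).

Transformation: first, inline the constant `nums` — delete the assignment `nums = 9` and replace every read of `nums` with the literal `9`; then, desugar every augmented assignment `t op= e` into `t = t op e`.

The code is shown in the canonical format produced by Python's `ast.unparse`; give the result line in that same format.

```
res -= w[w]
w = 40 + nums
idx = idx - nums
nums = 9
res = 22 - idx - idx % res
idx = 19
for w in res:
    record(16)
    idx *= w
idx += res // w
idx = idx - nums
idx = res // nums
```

Transformed code:
res = res - w[w]
w = 40 + 9
idx = idx - 9
res = 22 - idx - idx % res
idx = 19
for w in res:
    record(16)
    idx = idx * w
idx = idx + res // w
idx = idx - 9
idx = res // 9

idx = idx - 9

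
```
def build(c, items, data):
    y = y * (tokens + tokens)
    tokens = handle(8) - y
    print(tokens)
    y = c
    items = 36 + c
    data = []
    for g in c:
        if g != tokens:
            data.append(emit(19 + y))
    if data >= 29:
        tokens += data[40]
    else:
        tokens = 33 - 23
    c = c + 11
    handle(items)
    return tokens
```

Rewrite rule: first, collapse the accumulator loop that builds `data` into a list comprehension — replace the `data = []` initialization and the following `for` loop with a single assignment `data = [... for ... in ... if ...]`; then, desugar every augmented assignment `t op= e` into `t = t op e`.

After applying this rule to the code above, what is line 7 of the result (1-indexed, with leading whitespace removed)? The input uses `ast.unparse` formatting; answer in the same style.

data = [emit(19 + y) for g in c if g != tokens]

Transformed code:
def build(c, items, data):
    y = y * (tokens + tokens)
    tokens = handle(8) - y
    print(tokens)
    y = c
    items = 36 + c
    data = [emit(19 + y) for g in c if g != tokens]
    if data >= 29:
        tokens = tokens + data[40]
    else:
        tokens = 33 - 23
    c = c + 11
    handle(items)
    return tokens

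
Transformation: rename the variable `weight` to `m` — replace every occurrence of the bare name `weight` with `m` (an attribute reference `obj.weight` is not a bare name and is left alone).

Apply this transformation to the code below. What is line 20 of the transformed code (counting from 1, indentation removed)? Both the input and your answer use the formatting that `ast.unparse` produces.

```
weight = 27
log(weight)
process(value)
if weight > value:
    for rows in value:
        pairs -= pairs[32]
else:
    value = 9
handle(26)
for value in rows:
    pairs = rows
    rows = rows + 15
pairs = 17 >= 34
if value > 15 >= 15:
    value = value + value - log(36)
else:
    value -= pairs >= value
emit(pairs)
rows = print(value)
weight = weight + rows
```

Transformed code:
m = 27
log(m)
process(value)
if m > value:
    for rows in value:
        pairs -= pairs[32]
else:
    value = 9
handle(26)
for value in rows:
    pairs = rows
    rows = rows + 15
pairs = 17 >= 34
if value > 15 >= 15:
    value = value + value - log(36)
else:
    value -= pairs >= value
emit(pairs)
rows = print(value)
m = m + rows

m = m + rows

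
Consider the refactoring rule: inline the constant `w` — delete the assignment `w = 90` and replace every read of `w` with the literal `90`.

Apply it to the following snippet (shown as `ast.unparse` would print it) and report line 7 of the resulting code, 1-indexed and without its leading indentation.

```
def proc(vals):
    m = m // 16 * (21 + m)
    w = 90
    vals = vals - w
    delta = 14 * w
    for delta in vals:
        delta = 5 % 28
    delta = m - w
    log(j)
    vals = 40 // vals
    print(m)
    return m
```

Transformed code:
def proc(vals):
    m = m // 16 * (21 + m)
    vals = vals - 90
    delta = 14 * 90
    for delta in vals:
        delta = 5 % 28
    delta = m - 90
    log(j)
    vals = 40 // vals
    print(m)
    return m

delta = m - 90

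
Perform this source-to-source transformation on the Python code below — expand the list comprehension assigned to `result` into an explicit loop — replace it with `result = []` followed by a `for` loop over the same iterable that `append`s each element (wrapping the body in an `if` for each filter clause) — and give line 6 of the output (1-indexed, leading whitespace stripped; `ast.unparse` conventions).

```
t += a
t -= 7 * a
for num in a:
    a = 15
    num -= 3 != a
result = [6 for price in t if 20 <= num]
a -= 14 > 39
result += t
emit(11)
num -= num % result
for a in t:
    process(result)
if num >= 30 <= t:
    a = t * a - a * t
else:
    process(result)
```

Transformed code:
t += a
t -= 7 * a
for num in a:
    a = 15
    num -= 3 != a
result = []
for price in t:
    if 20 <= num:
        result.append(6)
a -= 14 > 39
result += t
emit(11)
num -= num % result
for a in t:
    process(result)
if num >= 30 <= t:
    a = t * a - a * t
else:
    process(result)

result = []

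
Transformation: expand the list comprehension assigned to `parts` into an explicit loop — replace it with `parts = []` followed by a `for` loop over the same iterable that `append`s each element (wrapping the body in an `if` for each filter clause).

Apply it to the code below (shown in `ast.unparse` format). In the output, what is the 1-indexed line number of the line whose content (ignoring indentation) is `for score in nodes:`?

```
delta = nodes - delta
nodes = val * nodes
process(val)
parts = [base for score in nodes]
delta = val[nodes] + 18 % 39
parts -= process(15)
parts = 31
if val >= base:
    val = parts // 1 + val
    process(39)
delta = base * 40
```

5

Transformed code:
delta = nodes - delta
nodes = val * nodes
process(val)
parts = []
for score in nodes:
    parts.append(base)
delta = val[nodes] + 18 % 39
parts -= process(15)
parts = 31
if val >= base:
    val = parts // 1 + val
    process(39)
delta = base * 40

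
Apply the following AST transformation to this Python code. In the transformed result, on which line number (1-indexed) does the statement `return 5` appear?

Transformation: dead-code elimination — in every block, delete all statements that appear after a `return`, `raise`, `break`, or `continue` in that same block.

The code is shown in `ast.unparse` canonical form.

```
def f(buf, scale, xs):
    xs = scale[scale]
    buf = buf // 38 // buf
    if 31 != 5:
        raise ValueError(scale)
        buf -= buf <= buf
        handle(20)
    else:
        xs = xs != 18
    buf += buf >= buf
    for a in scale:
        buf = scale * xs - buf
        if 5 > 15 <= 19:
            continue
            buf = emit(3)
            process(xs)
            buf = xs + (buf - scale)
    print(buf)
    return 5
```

Transformed code:
def f(buf, scale, xs):
    xs = scale[scale]
    buf = buf // 38 // buf
    if 31 != 5:
        raise ValueError(scale)
    else:
        xs = xs != 18
    buf += buf >= buf
    for a in scale:
        buf = scale * xs - buf
        if 5 > 15 <= 19:
            continue
    print(buf)
    return 5

14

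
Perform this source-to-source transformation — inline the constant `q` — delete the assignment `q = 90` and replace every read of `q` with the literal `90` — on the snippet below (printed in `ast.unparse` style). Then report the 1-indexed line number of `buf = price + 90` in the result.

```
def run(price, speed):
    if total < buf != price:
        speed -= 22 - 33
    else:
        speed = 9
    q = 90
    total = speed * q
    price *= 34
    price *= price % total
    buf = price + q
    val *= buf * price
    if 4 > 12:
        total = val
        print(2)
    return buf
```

Transformed code:
def run(price, speed):
    if total < buf != price:
        speed -= 22 - 33
    else:
        speed = 9
    total = speed * 90
    price *= 34
    price *= price % total
    buf = price + 90
    val *= buf * price
    if 4 > 12:
        total = val
        print(2)
    return buf

9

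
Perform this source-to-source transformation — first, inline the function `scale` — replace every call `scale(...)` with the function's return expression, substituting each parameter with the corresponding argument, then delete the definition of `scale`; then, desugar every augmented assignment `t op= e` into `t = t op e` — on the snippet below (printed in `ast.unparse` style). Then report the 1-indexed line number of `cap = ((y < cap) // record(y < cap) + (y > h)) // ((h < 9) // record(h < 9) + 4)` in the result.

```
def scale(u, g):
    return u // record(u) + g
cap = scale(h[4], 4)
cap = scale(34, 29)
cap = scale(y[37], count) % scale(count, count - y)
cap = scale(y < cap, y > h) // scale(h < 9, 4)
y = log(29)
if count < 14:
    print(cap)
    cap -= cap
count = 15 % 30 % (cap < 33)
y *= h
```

Transformed code:
cap = h[4] // record(h[4]) + 4
cap = 34 // record(34) + 29
cap = (y[37] // record(y[37]) + count) % (count // record(count) + (count - y))
cap = ((y < cap) // record(y < cap) + (y > h)) // ((h < 9) // record(h < 9) + 4)
y = log(29)
if count < 14:
    print(cap)
    cap = cap - cap
count = 15 % 30 % (cap < 33)
y = y * h

4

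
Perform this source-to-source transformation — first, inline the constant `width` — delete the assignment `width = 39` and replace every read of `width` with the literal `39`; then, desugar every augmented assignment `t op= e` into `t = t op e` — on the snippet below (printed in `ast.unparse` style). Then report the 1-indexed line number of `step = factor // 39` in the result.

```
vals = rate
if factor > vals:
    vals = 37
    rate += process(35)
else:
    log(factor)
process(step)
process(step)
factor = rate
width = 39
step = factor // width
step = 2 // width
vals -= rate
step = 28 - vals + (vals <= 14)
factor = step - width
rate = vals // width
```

10

Transformed code:
vals = rate
if factor > vals:
    vals = 37
    rate = rate + process(35)
else:
    log(factor)
process(step)
process(step)
factor = rate
step = factor // 39
step = 2 // 39
vals = vals - rate
step = 28 - vals + (vals <= 14)
factor = step - 39
rate = vals // 39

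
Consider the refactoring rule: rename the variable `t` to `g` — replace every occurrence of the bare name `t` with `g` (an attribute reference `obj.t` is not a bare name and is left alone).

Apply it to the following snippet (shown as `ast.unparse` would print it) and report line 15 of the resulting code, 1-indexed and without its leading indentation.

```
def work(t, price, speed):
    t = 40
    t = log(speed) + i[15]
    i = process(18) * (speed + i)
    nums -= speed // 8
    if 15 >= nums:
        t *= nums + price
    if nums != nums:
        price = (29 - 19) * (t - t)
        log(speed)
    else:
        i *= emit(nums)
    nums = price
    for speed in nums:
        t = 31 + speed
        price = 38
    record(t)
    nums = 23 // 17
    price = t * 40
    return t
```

Transformed code:
def work(g, price, speed):
    g = 40
    g = log(speed) + i[15]
    i = process(18) * (speed + i)
    nums -= speed // 8
    if 15 >= nums:
        g *= nums + price
    if nums != nums:
        price = (29 - 19) * (g - g)
        log(speed)
    else:
        i *= emit(nums)
    nums = price
    for speed in nums:
        g = 31 + speed
        price = 38
    record(g)
    nums = 23 // 17
    price = g * 40
    return g

g = 31 + speed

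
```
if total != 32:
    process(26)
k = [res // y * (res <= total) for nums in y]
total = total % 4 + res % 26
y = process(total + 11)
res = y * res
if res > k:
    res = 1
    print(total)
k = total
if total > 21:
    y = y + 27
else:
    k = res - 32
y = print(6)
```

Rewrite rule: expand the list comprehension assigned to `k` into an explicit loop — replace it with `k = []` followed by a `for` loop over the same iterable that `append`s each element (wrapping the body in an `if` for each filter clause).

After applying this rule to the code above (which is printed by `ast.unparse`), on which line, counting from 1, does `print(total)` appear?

11

Transformed code:
if total != 32:
    process(26)
k = []
for nums in y:
    k.append(res // y * (res <= total))
total = total % 4 + res % 26
y = process(total + 11)
res = y * res
if res > k:
    res = 1
    print(total)
k = total
if total > 21:
    y = y + 27
else:
    k = res - 32
y = print(6)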